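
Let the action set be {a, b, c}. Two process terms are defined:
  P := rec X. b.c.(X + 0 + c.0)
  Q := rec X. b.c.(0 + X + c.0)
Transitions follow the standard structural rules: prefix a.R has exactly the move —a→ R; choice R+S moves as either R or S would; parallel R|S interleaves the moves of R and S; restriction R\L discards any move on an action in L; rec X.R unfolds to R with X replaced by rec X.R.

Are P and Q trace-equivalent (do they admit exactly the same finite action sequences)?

LTS(P): 4 reachable states
  s0 = rec X. b.c.(X + 0 + c.0) → —b→ s1
  s1 = c.((rec X. b.c.(X + 0 + c.0)) + 0 + c.0) → —c→ s2
  s2 = (rec X. b.c.(X + 0 + c.0)) + 0 + c.0 → —b→ s1, —c→ s3
  s3 = 0 → (no moves)
LTS(Q): 4 reachable states
  t0 = rec X. b.c.(0 + X + c.0) → —b→ t1
  t1 = c.(0 + (rec X. b.c.(0 + X + c.0)) + c.0) → —c→ t2
  t2 = 0 + (rec X. b.c.(0 + X + c.0)) + c.0 → —b→ t1, —c→ t3
  t3 = 0 → (no moves)
Coarsest stable partition (strong bisimilarity classes):
  B0 = {s0, t0}
  B1 = {s1, t1}
  B2 = {s2, t2}
  B3 = {s3, t3}
s0 ∈ B0, t0 ∈ B0 → same block
Bisimilar ⇒ trace-equivalent.

trace-equivalent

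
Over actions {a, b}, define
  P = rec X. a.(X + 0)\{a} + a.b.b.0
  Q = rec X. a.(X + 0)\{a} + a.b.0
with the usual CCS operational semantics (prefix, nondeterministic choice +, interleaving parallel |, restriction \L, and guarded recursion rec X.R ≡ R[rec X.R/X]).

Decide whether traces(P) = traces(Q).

traces(P) ≠ traces(Q) — witness ⟨abb⟩

P's transition system — 5 states:
  m0 = rec X. a.(X + 0)\{a} + a.b.b.0 :: --a--▸ m1, --a--▸ m2
  m1 = ((rec X. a.(X + 0)\{a} + a.b.b.0) + 0)\{a} :: ∅
  m2 = b.b.0 :: --b--▸ m3
  m3 = b.0 :: --b--▸ m4
  m4 = 0 :: ∅
Q's transition system — 4 states:
  n0 = rec X. a.(X + 0)\{a} + a.b.0 :: --a--▸ n1, --a--▸ n2
  n1 = ((rec X. a.(X + 0)\{a} + a.b.0) + 0)\{a} :: ∅
  n2 = b.0 :: --b--▸ n3
  n3 = 0 :: ∅
Run σ = ⟨abb⟩ on P: start {m0}
  [1] a ⇒ {m1, m2}
  [2] b ⇒ {m3}
  [3] b ⇒ {m4}
  P completes σ.
Run σ = ⟨abb⟩ on Q: start {n0}
  [1] a ⇒ {n1, n2}
  [2] b ⇒ {n3}
  [3] b ⇒ ∅ (Q stuck)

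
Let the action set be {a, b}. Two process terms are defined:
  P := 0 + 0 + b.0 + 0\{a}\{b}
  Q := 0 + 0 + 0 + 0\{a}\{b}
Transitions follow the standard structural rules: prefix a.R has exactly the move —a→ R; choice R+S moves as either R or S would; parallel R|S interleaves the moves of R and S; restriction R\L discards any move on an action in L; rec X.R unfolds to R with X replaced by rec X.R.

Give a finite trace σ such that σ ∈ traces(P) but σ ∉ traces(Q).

P's transition system — 2 states:
  s0 = 0 + 0 + b.0 + 0\{a}\{b} → ··b··> s1
  s1 = 0 → ·
Q's transition system — 1 states:
  t0 = 0 + 0 + 0 + 0\{a}\{b} → ·
Executing b from P (initial set {s0}):
  [1] b ⇒ {s1}
  ✓ P
Executing b from Q (initial set {t0}):
  [1] b ⇒ ∅ (Q stuck)

b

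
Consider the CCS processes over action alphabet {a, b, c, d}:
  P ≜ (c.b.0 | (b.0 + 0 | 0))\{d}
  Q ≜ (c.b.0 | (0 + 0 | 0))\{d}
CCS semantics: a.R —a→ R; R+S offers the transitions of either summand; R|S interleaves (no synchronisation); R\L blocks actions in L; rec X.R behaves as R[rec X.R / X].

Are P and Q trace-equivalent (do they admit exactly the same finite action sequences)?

NO — witness ⟨b⟩

LTS(P): 6 reachable states
  u0 = (c.b.0 | (b.0 + 0 | 0))\{d} :: =b=> u1, =c=> u2
  u1 = (c.b.0 | 0)\{d} :: =c=> u3
  u2 = (b.0 | (b.0 + 0 | 0))\{d} :: =b=> u3, =b=> u4
  u3 = (b.0 | 0)\{d} :: =b=> u5
  u4 = (0 | (b.0 + 0 | 0))\{d} :: =b=> u5
  u5 = (0 | 0)\{d} :: deadlocked
LTS(Q): 3 reachable states
  v0 = (c.b.0 | (0 + 0 | 0))\{d} :: =c=> v1
  v1 = (b.0 | (0 + 0 | 0))\{d} :: =b=> v2
  v2 = (0 | (0 + 0 | 0))\{d} :: deadlocked
Run σ = ⟨b⟩ on P: start {u0}
  step 1 (b): {u1}
  — P admits the full trace.
Run σ = ⟨b⟩ on Q: start {v0}
  step 1 (b): ∅  — Q cannot continue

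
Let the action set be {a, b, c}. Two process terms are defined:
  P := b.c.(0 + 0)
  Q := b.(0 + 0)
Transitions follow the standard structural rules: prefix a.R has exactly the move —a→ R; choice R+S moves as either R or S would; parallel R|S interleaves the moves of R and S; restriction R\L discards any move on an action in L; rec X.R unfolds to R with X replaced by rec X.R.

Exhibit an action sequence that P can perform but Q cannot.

bc

Reachable graph of P (3 states):
  u0 = b.c.(0 + 0) has moves -b-> u1
  u1 = c.(0 + 0) has moves -c-> u2
  u2 = 0 + 0 has moves ·
Reachable graph of Q (2 states):
  v0 = b.(0 + 0) has moves -b-> v1
  v1 = 0 + 0 has moves ·
Run σ = ⟨bc⟩ on P: start {u0}
  step 1 (b): {u1}
  step 2 (c): {u2}
  P completes σ.
Run σ = ⟨bc⟩ on Q: start {v0}
  step 1 (b): {v1}
  step 2 (c): ∅ (Q stuck)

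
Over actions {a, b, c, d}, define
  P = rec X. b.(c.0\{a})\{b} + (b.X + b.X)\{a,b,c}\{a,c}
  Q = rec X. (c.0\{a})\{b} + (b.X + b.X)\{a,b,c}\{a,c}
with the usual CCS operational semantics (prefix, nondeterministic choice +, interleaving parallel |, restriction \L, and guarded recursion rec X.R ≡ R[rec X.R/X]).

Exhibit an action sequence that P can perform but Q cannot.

LTS(P): 3 reachable states
  p0 = rec X. b.(c.0\{a})\{b} + (b.X + b.X)\{a,b,c}\{a,c} :: ··b··> p1
  p1 = (c.0\{a})\{b} :: ··c··> p2
  p2 = 0\{a}\{b} :: stopped
LTS(Q): 2 reachable states
  q0 = rec X. (c.0\{a})\{b} + (b.X + b.X)\{a,b,c}\{a,c} :: ··c··> q1
  q1 = 0\{a}\{b} :: stopped
Executing b from P (initial set {p0}):
  step 1 (b): {p1}
  P completes σ.
Executing b from Q (initial set {q0}):
  step 1 (b): ∅ (Q stuck)

b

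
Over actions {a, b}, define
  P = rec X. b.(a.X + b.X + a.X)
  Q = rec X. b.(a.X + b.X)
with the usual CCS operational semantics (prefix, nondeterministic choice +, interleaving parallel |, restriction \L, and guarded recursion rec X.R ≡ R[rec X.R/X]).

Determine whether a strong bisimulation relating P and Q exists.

LTS(P): 2 reachable states
  p0 = rec X. b.(a.X + b.X + a.X) | —b→ p1
  p1 = a.(rec X. b.(a.X + b.X + a.X)) + b.(rec X. b.(a.X + b.X + a.X)) + a.(rec X. b.(a.X + b.X + a.X)) | —a→ p0, —b→ p0
LTS(Q): 2 reachable states
  q0 = rec X. b.(a.X + b.X) | —b→ q1
  q1 = a.(rec X. b.(a.X + b.X)) + b.(rec X. b.(a.X + b.X)) | —a→ q0, —b→ q0
Coarsest stable partition (strong bisimilarity classes):
  B0 = {p0, q0}
  B1 = {p1, q1}
p0 ∈ B0, q0 ∈ B0 → same block

YES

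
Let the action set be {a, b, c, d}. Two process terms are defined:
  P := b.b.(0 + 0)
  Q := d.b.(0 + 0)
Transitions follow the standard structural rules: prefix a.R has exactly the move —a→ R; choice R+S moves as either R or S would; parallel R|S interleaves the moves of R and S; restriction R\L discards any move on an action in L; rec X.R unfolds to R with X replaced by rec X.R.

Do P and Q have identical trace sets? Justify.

P's transition system — 3 states:
  m0 = b.b.(0 + 0) | --b--▸ m1
  m1 = b.(0 + 0) | --b--▸ m2
  m2 = 0 + 0 | ∅
Q's transition system — 3 states:
  n0 = d.b.(0 + 0) | --d--▸ n1
  n1 = b.(0 + 0) | --b--▸ n2
  n2 = 0 + 0 | ∅
Run σ = ⟨b⟩ on P: start {m0}
  [1] b ⇒ {m1}
  ✓ P
Run σ = ⟨b⟩ on Q: start {n0}
  [1] b ⇒ ∅  — Q cannot continue

NO — witness ⟨b⟩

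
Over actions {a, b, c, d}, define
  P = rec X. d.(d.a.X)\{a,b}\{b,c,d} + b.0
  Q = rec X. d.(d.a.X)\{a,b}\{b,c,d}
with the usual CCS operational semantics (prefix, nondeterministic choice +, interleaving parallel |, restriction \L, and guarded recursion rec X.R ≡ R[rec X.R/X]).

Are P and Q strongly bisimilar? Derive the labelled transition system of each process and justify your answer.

LTS(P): 3 reachable states
  m0 = rec X. d.(d.a.X)\{a,b}\{b,c,d} + b.0 :: —b→ m1, —d→ m2
  m1 = 0 :: ·
  m2 = (d.a.(rec X. d.(d.a.X)\{a,b}\{b,c,d} + b.0))\{a,b}\{b,c,d} :: ·
LTS(Q): 2 reachable states
  n0 = rec X. d.(d.a.X)\{a,b}\{b,c,d} :: —d→ n1
  n1 = (d.a.(rec X. d.(d.a.X)\{a,b}\{b,c,d}))\{a,b}\{b,c,d} :: ·
Bisimilarity quotient blocks:
  B0 = {m0}
  B1 = {m1, m2, n1}
  B2 = {n0}
m0 ∈ B0, n0 ∈ B2 → different blocks

not bisimilar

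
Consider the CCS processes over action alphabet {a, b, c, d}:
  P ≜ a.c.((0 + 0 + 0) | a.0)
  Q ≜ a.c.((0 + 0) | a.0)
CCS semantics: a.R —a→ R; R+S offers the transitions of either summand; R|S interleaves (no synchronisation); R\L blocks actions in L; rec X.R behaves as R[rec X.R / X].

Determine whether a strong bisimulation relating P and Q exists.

LTS(P): 4 reachable states
  p0 = a.c.((0 + 0 + 0) | a.0) | =a=> p1
  p1 = c.((0 + 0 + 0) | a.0) | =c=> p2
  p2 = (0 + 0 + 0) | a.0 | =a=> p3
  p3 = (0 + 0 + 0) | 0 | (no moves)
LTS(Q): 4 reachable states
  q0 = a.c.((0 + 0) | a.0) | =a=> q1
  q1 = c.((0 + 0) | a.0) | =c=> q2
  q2 = (0 + 0) | a.0 | =a=> q3
  q3 = (0 + 0) | 0 | (no moves)
Bisimilarity quotient blocks:
  B0 = {p0, q0}
  B1 = {p1, q1}
  B2 = {p2, q2}
  B3 = {p3, q3}
p0 ∈ B0, q0 ∈ B0 → same block

P ~ Q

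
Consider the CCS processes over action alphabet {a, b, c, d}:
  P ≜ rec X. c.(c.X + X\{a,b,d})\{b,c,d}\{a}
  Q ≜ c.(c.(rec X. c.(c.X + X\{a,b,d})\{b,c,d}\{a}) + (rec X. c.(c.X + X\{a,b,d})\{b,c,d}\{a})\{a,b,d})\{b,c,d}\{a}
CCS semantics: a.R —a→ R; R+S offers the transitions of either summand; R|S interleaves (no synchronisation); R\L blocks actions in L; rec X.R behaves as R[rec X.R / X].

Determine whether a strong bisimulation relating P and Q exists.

Reachable graph of P (2 states):
  s0 = rec X. c.(c.X + X\{a,b,d})\{b,c,d}\{a} → --c--▸ s1
  s1 = (c.(rec X. c.(c.X + X\{a,b,d})\{b,c,d}\{a}) + (rec X. c.(c.X + X\{a,b,d})\{b,c,d}\{a})\{a,b,d})\{b,c,d}\{a} → stopped
Reachable graph of Q (2 states):
  t0 = c.(c.(rec X. c.(c.X + X\{a,b,d})\{b,c,d}\{a}) + (rec X. c.(c.X + X\{a,b,d})\{b,c,d}\{a})\{a,b,d})\{b,c,d}\{a} → --c--▸ t1
  t1 = (c.(rec X. c.(c.X + X\{a,b,d})\{b,c,d}\{a}) + (rec X. c.(c.X + X\{a,b,d})\{b,c,d}\{a})\{a,b,d})\{b,c,d}\{a} → stopped
Bisimilarity quotient blocks:
  B0 = {s0, t0}
  B1 = {s1, t1}
s0 ∈ B0, t0 ∈ B0 → same block

YES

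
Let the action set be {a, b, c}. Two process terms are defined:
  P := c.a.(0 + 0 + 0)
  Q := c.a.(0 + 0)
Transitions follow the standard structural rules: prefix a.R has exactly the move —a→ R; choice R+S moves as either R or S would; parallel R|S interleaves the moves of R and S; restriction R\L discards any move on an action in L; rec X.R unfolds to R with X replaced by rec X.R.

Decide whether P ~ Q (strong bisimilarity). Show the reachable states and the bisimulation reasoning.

P ~ Q

LTS(P): 3 reachable states
  u0 = c.a.(0 + 0 + 0) :: =c=> u1
  u1 = a.(0 + 0 + 0) :: =a=> u2
  u2 = 0 + 0 + 0 :: stopped
LTS(Q): 3 reachable states
  v0 = c.a.(0 + 0) :: =c=> v1
  v1 = a.(0 + 0) :: =a=> v2
  v2 = 0 + 0 :: stopped
Partition-refinement fixed point:
  B0 = {u0, v0}
  B1 = {u1, v1}
  B2 = {u2, v2}
u0 ∈ B0, v0 ∈ B0 → same block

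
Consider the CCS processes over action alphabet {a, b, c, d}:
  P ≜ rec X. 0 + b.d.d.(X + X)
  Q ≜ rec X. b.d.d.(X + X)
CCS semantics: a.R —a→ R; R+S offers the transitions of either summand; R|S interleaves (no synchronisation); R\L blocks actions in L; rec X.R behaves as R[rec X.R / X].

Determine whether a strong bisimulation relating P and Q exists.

LTS(P): 4 reachable states
  s0 = rec X. 0 + b.d.d.(X + X) | -b-> s1
  s1 = d.d.((rec X. 0 + b.d.d.(X + X)) + (rec X. 0 + b.d.d.(X + X))) | -d-> s2
  s2 = d.((rec X. 0 + b.d.d.(X + X)) + (rec X. 0 + b.d.d.(X + X))) | -d-> s3
  s3 = (rec X. 0 + b.d.d.(X + X)) + (rec X. 0 + b.d.d.(X + X)) | -b-> s1
LTS(Q): 4 reachable states
  t0 = rec X. b.d.d.(X + X) | -b-> t1
  t1 = d.d.((rec X. b.d.d.(X + X)) + (rec X. b.d.d.(X + X))) | -d-> t2
  t2 = d.((rec X. b.d.d.(X + X)) + (rec X. b.d.d.(X + X))) | -d-> t3
  t3 = (rec X. b.d.d.(X + X)) + (rec X. b.d.d.(X + X)) | -b-> t1
Bisimilarity quotient blocks:
  B0 = {s0, s3, t0, t3}
  B1 = {s1, t1}
  B2 = {s2, t2}
s0 ∈ B0, t0 ∈ B0 → same block

bisimilar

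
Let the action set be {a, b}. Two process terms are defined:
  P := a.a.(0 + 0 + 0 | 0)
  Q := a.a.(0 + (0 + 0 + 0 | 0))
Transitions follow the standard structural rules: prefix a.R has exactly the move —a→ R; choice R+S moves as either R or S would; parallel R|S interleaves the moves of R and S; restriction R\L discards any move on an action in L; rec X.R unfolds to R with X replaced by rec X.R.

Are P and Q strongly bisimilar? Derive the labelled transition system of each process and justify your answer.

YES

Reachable graph of P (3 states):
  m0 = a.a.(0 + 0 + 0 | 0) :: =a=> m1
  m1 = a.(0 + 0 + 0 | 0) :: =a=> m2
  m2 = 0 + 0 + 0 | 0 :: stopped
Reachable graph of Q (3 states):
  n0 = a.a.(0 + (0 + 0 + 0 | 0)) :: =a=> n1
  n1 = a.(0 + (0 + 0 + 0 | 0)) :: =a=> n2
  n2 = 0 + (0 + 0 + 0 | 0) :: stopped
Coarsest stable partition (strong bisimilarity classes):
  B0 = {m0, n0}
  B1 = {m1, n1}
  B2 = {m2, n2}
m0 ∈ B0, n0 ∈ B0 → same block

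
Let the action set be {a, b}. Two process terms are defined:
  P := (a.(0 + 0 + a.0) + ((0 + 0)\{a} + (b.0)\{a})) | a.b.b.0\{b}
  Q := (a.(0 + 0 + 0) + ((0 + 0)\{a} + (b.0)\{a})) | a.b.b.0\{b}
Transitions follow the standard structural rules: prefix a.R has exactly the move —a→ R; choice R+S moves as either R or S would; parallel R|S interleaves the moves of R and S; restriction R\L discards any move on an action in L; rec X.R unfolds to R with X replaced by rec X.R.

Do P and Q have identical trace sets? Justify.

NO — witness ⟨aaa⟩

Reachable graph of P (16 states):
  p0 = (a.(0 + 0 + a.0) + ((0 + 0)\{a} + (b.0)\{a})) | a.b.b.0\{b} has moves =a=> p1, =a=> p2, =b=> p3
  p1 = (0 + 0 + a.0) | a.b.b.0\{b} has moves =a=> p4, =a=> p5
  p2 = (a.(0 + 0 + a.0) + ((0 + 0)\{a} + (b.0)\{a})) | b.b.0\{b} has moves =a=> p4, =b=> p6, =b=> p7
  p3 = 0\{a} | a.b.b.0\{b} has moves =a=> p7
  p4 = (0 + 0 + a.0) | b.b.0\{b} has moves =a=> p8, =b=> p9
  p5 = 0 | a.b.b.0\{b} has moves =a=> p8
  p6 = (a.(0 + 0 + a.0) + ((0 + 0)\{a} + (b.0)\{a})) | b.0\{b} has moves =a=> p9, =b=> p10, =b=> p11
  p7 = 0\{a} | b.b.0\{b} has moves =b=> p11
  p8 = 0 | b.b.0\{b} has moves =b=> p12
  p9 = (0 + 0 + a.0) | b.0\{b} has moves =a=> p12, =b=> p13
  p10 = (a.(0 + 0 + a.0) + ((0 + 0)\{a} + (b.0)\{a})) | 0\{b} has moves =a=> p13, =b=> p14
  p11 = 0\{a} | b.0\{b} has moves =b=> p14
  p12 = 0 | b.0\{b} has moves =b=> p15
  p13 = (0 + 0 + a.0) | 0\{b} has moves =a=> p15
  p14 = 0\{a} | 0\{b} has moves stopped
  p15 = 0 | 0\{b} has moves stopped
Reachable graph of Q (12 states):
  q0 = (a.(0 + 0 + 0) + ((0 + 0)\{a} + (b.0)\{a})) | a.b.b.0\{b} has moves =a=> q1, =a=> q2, =b=> q3
  q1 = (0 + 0 + 0) | a.b.b.0\{b} has moves =a=> q4
  q2 = (a.(0 + 0 + 0) + ((0 + 0)\{a} + (b.0)\{a})) | b.b.0\{b} has moves =a=> q4, =b=> q5, =b=> q6
  q3 = 0\{a} | a.b.b.0\{b} has moves =a=> q6
  q4 = (0 + 0 + 0) | b.b.0\{b} has moves =b=> q7
  q5 = (a.(0 + 0 + 0) + ((0 + 0)\{a} + (b.0)\{a})) | b.0\{b} has moves =a=> q7, =b=> q8, =b=> q9
  q6 = 0\{a} | b.b.0\{b} has moves =b=> q9
  q7 = (0 + 0 + 0) | b.0\{b} has moves =b=> q10
  q8 = (a.(0 + 0 + 0) + ((0 + 0)\{a} + (b.0)\{a})) | 0\{b} has moves =a=> q10, =b=> q11
  q9 = 0\{a} | b.0\{b} has moves =b=> q11
  q10 = (0 + 0 + 0) | 0\{b} has moves stopped
  q11 = 0\{a} | 0\{b} has moves stopped
Trace ⟨aaa⟩ through P, begin at {p0}:
  after a @ step 1: {p1, p2}
  after a @ step 2: {p4, p5}
  after a @ step 3: {p8}
  ✓ P
Trace ⟨aaa⟩ through Q, begin at {q0}:
  after a @ step 1: {q1, q2}
  after a @ step 2: {q4}
  after a @ step 3: ∅ (Q stuck)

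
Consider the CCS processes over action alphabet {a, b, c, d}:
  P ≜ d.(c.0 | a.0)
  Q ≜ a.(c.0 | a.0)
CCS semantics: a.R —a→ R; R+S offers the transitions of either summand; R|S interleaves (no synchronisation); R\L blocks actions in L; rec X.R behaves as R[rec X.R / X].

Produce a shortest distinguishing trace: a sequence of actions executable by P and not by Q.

d

LTS(P): 5 reachable states
  p0 = d.(c.0 | a.0) → —d→ p1
  p1 = c.0 | a.0 → —a→ p2, —c→ p3
  p2 = c.0 | 0 → —c→ p4
  p3 = 0 | a.0 → —a→ p4
  p4 = 0 | 0 → ∅
LTS(Q): 5 reachable states
  q0 = a.(c.0 | a.0) → —a→ q1
  q1 = c.0 | a.0 → —a→ q2, —c→ q3
  q2 = c.0 | 0 → —c→ q4
  q3 = 0 | a.0 → —a→ q4
  q4 = 0 | 0 → ∅
Executing d from P (initial set {p0}):
  step 1 (d): {p1}
  ✓ P
Executing d from Q (initial set {q0}):
  step 1 (d): no successor for Q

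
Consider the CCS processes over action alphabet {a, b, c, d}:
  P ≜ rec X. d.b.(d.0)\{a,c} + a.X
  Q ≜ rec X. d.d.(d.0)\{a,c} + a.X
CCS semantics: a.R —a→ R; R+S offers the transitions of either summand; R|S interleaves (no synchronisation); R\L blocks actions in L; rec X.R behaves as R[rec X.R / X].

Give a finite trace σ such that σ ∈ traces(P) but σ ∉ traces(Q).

db

Reachable graph of P (4 states):
  m0 = rec X. d.b.(d.0)\{a,c} + a.X | --a--▸ m0, --d--▸ m1
  m1 = b.(d.0)\{a,c} | --b--▸ m2
  m2 = (d.0)\{a,c} | --d--▸ m3
  m3 = 0\{a,c} | ·
Reachable graph of Q (4 states):
  n0 = rec X. d.d.(d.0)\{a,c} + a.X | --a--▸ n0, --d--▸ n1
  n1 = d.(d.0)\{a,c} | --d--▸ n2
  n2 = (d.0)\{a,c} | --d--▸ n3
  n3 = 0\{a,c} | ·
Trace ⟨db⟩ through P, begin at {m0}:
  step 1 (d): {m1}
  step 2 (b): {m2}
  — P admits the full trace.
Trace ⟨db⟩ through Q, begin at {n0}:
  step 1 (d): {n1}
  step 2 (b): no successor for Q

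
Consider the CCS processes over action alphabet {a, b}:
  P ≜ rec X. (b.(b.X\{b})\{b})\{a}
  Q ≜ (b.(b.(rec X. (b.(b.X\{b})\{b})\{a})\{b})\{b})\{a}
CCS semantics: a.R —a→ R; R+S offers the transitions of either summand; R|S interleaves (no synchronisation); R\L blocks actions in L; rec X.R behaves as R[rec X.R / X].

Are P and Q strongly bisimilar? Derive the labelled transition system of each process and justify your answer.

YES

LTS(P): 2 reachable states
  u0 = rec X. (b.(b.X\{b})\{b})\{a} has moves =b=> u1
  u1 = (b.(rec X. (b.(b.X\{b})\{b})\{a})\{b})\{b}\{a} has moves stopped
LTS(Q): 2 reachable states
  v0 = (b.(b.(rec X. (b.(b.X\{b})\{b})\{a})\{b})\{b})\{a} has moves =b=> v1
  v1 = (b.(rec X. (b.(b.X\{b})\{b})\{a})\{b})\{b}\{a} has moves stopped
Coarsest stable partition (strong bisimilarity classes):
  B0 = {u0, v0}
  B1 = {u1, v1}
u0 ∈ B0, v0 ∈ B0 → same block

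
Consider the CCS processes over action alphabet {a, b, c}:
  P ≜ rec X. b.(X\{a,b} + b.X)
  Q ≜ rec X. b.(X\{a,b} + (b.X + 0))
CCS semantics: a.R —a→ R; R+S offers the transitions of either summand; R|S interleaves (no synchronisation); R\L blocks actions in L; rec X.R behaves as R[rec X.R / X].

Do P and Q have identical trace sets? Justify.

LTS(P): 2 reachable states
  s0 = rec X. b.(X\{a,b} + b.X) → =b=> s1
  s1 = (rec X. b.(X\{a,b} + b.X))\{a,b} + b.(rec X. b.(X\{a,b} + b.X)) → =b=> s0
LTS(Q): 2 reachable states
  t0 = rec X. b.(X\{a,b} + (b.X + 0)) → =b=> t1
  t1 = (rec X. b.(X\{a,b} + (b.X + 0)))\{a,b} + (b.(rec X. b.(X\{a,b} + (b.X + 0))) + 0) → =b=> t0
Partition-refinement fixed point:
  B0 = {s0, s1, t0, t1}
s0 ∈ B0, t0 ∈ B0 → same block
Bisimilar ⇒ trace-equivalent.

YES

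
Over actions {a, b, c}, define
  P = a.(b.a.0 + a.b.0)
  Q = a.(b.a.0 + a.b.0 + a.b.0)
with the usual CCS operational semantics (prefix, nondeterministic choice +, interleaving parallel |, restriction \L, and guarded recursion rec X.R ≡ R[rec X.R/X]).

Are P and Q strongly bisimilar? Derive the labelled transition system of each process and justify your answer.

P ~ Q

Reachable graph of P (5 states):
  u0 = a.(b.a.0 + a.b.0) :: =a=> u1
  u1 = b.a.0 + a.b.0 :: =a=> u2, =b=> u3
  u2 = b.0 :: =b=> u4
  u3 = a.0 :: =a=> u4
  u4 = 0 :: deadlocked
Reachable graph of Q (5 states):
  v0 = a.(b.a.0 + a.b.0 + a.b.0) :: =a=> v1
  v1 = b.a.0 + a.b.0 + a.b.0 :: =a=> v2, =b=> v3
  v2 = b.0 :: =b=> v4
  v3 = a.0 :: =a=> v4
  v4 = 0 :: deadlocked
Partition-refinement fixed point:
  B0 = {u0, v0}
  B1 = {u1, v1}
  B2 = {u2, v2}
  B3 = {u4, v4}
  B4 = {u3, v3}
u0 ∈ B0, v0 ∈ B0 → same block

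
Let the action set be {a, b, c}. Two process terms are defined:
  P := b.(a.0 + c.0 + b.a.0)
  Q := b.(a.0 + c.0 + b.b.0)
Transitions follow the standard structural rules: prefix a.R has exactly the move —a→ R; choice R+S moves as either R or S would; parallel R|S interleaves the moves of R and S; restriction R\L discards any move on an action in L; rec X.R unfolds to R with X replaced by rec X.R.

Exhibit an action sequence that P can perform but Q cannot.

P's transition system — 4 states:
  m0 = b.(a.0 + c.0 + b.a.0) → -b-> m1
  m1 = a.0 + c.0 + b.a.0 → -a-> m2, -b-> m3, -c-> m2
  m2 = 0 → stopped
  m3 = a.0 → -a-> m2
Q's transition system — 4 states:
  n0 = b.(a.0 + c.0 + b.b.0) → -b-> n1
  n1 = a.0 + c.0 + b.b.0 → -a-> n2, -b-> n3, -c-> n2
  n2 = 0 → stopped
  n3 = b.0 → -b-> n2
Trace ⟨bba⟩ through P, begin at {m0}:
  after b @ step 1: {m1}
  after b @ step 2: {m3}
  after a @ step 3: {m2}
  ✓ P
Trace ⟨bba⟩ through Q, begin at {n0}:
  after b @ step 1: {n1}
  after b @ step 2: {n3}
  after a @ step 3: no successor for Q

bba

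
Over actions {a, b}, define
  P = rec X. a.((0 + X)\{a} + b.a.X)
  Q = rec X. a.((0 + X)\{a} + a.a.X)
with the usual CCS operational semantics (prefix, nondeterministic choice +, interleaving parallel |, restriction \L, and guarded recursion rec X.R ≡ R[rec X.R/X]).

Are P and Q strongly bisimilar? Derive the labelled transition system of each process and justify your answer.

P's transition system — 3 states:
  m0 = rec X. a.((0 + X)\{a} + b.a.X) :: —a→ m1
  m1 = (0 + (rec X. a.((0 + X)\{a} + b.a.X)))\{a} + b.a.(rec X. a.((0 + X)\{a} + b.a.X)) :: —b→ m2
  m2 = a.(rec X. a.((0 + X)\{a} + b.a.X)) :: —a→ m0
Q's transition system — 3 states:
  n0 = rec X. a.((0 + X)\{a} + a.a.X) :: —a→ n1
  n1 = (0 + (rec X. a.((0 + X)\{a} + a.a.X)))\{a} + a.a.(rec X. a.((0 + X)\{a} + a.a.X)) :: —a→ n2
  n2 = a.(rec X. a.((0 + X)\{a} + a.a.X)) :: —a→ n0
Coarsest stable partition (strong bisimilarity classes):
  B0 = {m0}
  B1 = {m1}
  B2 = {m2}
  B3 = {n0, n1, n2}
m0 ∈ B0, n0 ∈ B3 → different blocks

P ≁ Q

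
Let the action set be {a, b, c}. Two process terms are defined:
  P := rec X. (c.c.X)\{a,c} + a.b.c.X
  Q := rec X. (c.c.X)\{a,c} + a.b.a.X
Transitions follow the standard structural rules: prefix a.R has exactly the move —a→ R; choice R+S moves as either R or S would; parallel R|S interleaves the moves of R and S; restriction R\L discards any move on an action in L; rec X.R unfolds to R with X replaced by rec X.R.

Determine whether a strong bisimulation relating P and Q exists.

P's transition system — 3 states:
  u0 = rec X. (c.c.X)\{a,c} + a.b.c.X | —a→ u1
  u1 = b.c.(rec X. (c.c.X)\{a,c} + a.b.c.X) | —b→ u2
  u2 = c.(rec X. (c.c.X)\{a,c} + a.b.c.X) | —c→ u0
Q's transition system — 3 states:
  v0 = rec X. (c.c.X)\{a,c} + a.b.a.X | —a→ v1
  v1 = b.a.(rec X. (c.c.X)\{a,c} + a.b.a.X) | —b→ v2
  v2 = a.(rec X. (c.c.X)\{a,c} + a.b.a.X) | —a→ v0
Coarsest stable partition (strong bisimilarity classes):
  B0 = {u0}
  B1 = {u1}
  B2 = {u2}
  B3 = {v0}
  B4 = {v1}
  B5 = {v2}
u0 ∈ B0, v0 ∈ B3 → different blocks

not bisimilar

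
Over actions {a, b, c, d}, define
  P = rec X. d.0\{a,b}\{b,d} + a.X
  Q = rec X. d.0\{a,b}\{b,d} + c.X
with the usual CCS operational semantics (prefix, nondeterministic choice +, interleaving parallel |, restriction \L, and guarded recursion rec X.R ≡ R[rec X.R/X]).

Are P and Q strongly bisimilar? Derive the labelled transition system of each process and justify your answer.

LTS(P): 2 reachable states
  m0 = rec X. d.0\{a,b}\{b,d} + a.X ⊢ —a→ m0, —d→ m1
  m1 = 0\{a,b}\{b,d} ⊢ (no moves)
LTS(Q): 2 reachable states
  n0 = rec X. d.0\{a,b}\{b,d} + c.X ⊢ —c→ n0, —d→ n1
  n1 = 0\{a,b}\{b,d} ⊢ (no moves)
Bisimilarity quotient blocks:
  B0 = {m0}
  B1 = {m1, n1}
  B2 = {n0}
m0 ∈ B0, n0 ∈ B2 → different blocks

not bisimilar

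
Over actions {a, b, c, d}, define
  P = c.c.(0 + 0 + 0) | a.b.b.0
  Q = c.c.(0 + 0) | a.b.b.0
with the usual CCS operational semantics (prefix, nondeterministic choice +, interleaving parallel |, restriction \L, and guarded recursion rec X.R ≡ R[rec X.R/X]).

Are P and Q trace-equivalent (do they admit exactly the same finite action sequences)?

LTS(P): 12 reachable states
  s0 = c.c.(0 + 0 + 0) | a.b.b.0 :: —a→ s1, —c→ s2
  s1 = c.c.(0 + 0 + 0) | b.b.0 :: —b→ s3, —c→ s4
  s2 = c.(0 + 0 + 0) | a.b.b.0 :: —a→ s4, —c→ s5
  s3 = c.c.(0 + 0 + 0) | b.0 :: —b→ s6, —c→ s7
  s4 = c.(0 + 0 + 0) | b.b.0 :: —b→ s7, —c→ s8
  s5 = (0 + 0 + 0) | a.b.b.0 :: —a→ s8
  s6 = c.c.(0 + 0 + 0) | 0 :: —c→ s9
  s7 = c.(0 + 0 + 0) | b.0 :: —b→ s9, —c→ s10
  s8 = (0 + 0 + 0) | b.b.0 :: —b→ s10
  s9 = c.(0 + 0 + 0) | 0 :: —c→ s11
  s10 = (0 + 0 + 0) | b.0 :: —b→ s11
  s11 = (0 + 0 + 0) | 0 :: (no moves)
LTS(Q): 12 reachable states
  t0 = c.c.(0 + 0) | a.b.b.0 :: —a→ t1, —c→ t2
  t1 = c.c.(0 + 0) | b.b.0 :: —b→ t3, —c→ t4
  t2 = c.(0 + 0) | a.b.b.0 :: —a→ t4, —c→ t5
  t3 = c.c.(0 + 0) | b.0 :: —b→ t6, —c→ t7
  t4 = c.(0 + 0) | b.b.0 :: —b→ t7, —c→ t8
  t5 = (0 + 0) | a.b.b.0 :: —a→ t8
  t6 = c.c.(0 + 0) | 0 :: —c→ t9
  t7 = c.(0 + 0) | b.0 :: —b→ t9, —c→ t10
  t8 = (0 + 0) | b.b.0 :: —b→ t10
  t9 = c.(0 + 0) | 0 :: —c→ t11
  t10 = (0 + 0) | b.0 :: —b→ t11
  t11 = (0 + 0) | 0 :: (no moves)
Bisimilarity quotient blocks:
  B0 = {s0, t0}
  B1 = {s1, t1}
  B2 = {s4, t4}
  B3 = {s8, t8}
  B4 = {s10, t10}
  B5 = {s11, t11}
  B6 = {s7, t7}
  B7 = {s9, t9}
  B8 = {s3, t3}
  B9 = {s6, t6}
  B10 = {s2, t2}
  B11 = {s5, t5}
s0 ∈ B0, t0 ∈ B0 → same block
Bisimilar ⇒ trace-equivalent.

traces(P) = traces(Q)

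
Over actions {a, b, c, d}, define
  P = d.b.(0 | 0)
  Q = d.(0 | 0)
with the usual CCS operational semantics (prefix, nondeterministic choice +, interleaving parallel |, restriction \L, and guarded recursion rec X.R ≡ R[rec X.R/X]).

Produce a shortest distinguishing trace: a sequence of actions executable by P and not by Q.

Reachable graph of P (3 states):
  u0 = d.b.(0 | 0) | -d-> u1
  u1 = b.(0 | 0) | -b-> u2
  u2 = 0 | 0 | stopped
Reachable graph of Q (2 states):
  v0 = d.(0 | 0) | -d-> v1
  v1 = 0 | 0 | stopped
Executing db from P (initial set {u0}):
  step 1 (d): {u1}
  step 2 (b): {u2}
  — P admits the full trace.
Executing db from Q (initial set {v0}):
  step 1 (d): {v1}
  step 2 (b): ∅  — Q cannot continue

db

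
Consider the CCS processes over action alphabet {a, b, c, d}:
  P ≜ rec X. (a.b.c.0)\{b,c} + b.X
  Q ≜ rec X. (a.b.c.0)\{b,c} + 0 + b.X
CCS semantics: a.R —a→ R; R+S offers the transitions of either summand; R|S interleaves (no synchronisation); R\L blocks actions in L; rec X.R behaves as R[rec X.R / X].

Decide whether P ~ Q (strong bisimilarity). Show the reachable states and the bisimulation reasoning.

bisimilar

Reachable graph of P (2 states):
  s0 = rec X. (a.b.c.0)\{b,c} + b.X has moves -a-> s1, -b-> s0
  s1 = (b.c.0)\{b,c} has moves deadlocked
Reachable graph of Q (2 states):
  t0 = rec X. (a.b.c.0)\{b,c} + 0 + b.X has moves -a-> t1, -b-> t0
  t1 = (b.c.0)\{b,c} has moves deadlocked
Partition-refinement fixed point:
  B0 = {s0, t0}
  B1 = {s1, t1}
s0 ∈ B0, t0 ∈ B0 → same block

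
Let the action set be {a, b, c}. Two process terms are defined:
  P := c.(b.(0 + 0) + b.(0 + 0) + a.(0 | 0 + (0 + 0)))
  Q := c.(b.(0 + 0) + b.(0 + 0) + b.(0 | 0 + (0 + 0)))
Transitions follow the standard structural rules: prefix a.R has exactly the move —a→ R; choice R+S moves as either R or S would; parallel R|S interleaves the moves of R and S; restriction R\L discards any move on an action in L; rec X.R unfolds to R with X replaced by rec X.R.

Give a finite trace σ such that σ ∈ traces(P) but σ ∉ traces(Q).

ca

Reachable graph of P (4 states):
  u0 = c.(b.(0 + 0) + b.(0 + 0) + a.(0 | 0 + (0 + 0))) :: —c→ u1
  u1 = b.(0 + 0) + b.(0 + 0) + a.(0 | 0 + (0 + 0)) :: —a→ u2, —b→ u3
  u2 = 0 | 0 + (0 + 0) :: (no moves)
  u3 = 0 + 0 :: (no moves)
Reachable graph of Q (4 states):
  v0 = c.(b.(0 + 0) + b.(0 + 0) + b.(0 | 0 + (0 + 0))) :: —c→ v1
  v1 = b.(0 + 0) + b.(0 + 0) + b.(0 | 0 + (0 + 0)) :: —b→ v2, —b→ v3
  v2 = 0 + 0 :: (no moves)
  v3 = 0 | 0 + (0 + 0) :: (no moves)
Trace ⟨ca⟩ through P, begin at {u0}:
  step 1 (c): {u1}
  step 2 (a): {u2}
  — P admits the full trace.
Trace ⟨ca⟩ through Q, begin at {v0}:
  step 1 (c): {v1}
  step 2 (a): ∅  — Q cannot continue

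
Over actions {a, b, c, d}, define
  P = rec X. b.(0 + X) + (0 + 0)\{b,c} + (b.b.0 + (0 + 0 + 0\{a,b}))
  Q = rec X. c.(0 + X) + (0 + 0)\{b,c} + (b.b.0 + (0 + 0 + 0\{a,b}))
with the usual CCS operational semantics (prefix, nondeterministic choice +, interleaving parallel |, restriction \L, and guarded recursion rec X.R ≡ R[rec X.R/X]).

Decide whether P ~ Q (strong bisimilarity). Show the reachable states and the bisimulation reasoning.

P ≁ Q

Reachable graph of P (4 states):
  p0 = rec X. b.(0 + X) + (0 + 0)\{b,c} + (b.b.0 + (0 + 0 + 0\{a,b})) → -b-> p1, -b-> p2
  p1 = 0 + (rec X. b.(0 + X) + (0 + 0)\{b,c} + (b.b.0 + (0 + 0 + 0\{a,b}))) → -b-> p1, -b-> p2
  p2 = b.0 → -b-> p3
  p3 = 0 → stopped
Reachable graph of Q (4 states):
  q0 = rec X. c.(0 + X) + (0 + 0)\{b,c} + (b.b.0 + (0 + 0 + 0\{a,b})) → -b-> q1, -c-> q2
  q1 = b.0 → -b-> q3
  q2 = 0 + (rec X. c.(0 + X) + (0 + 0)\{b,c} + (b.b.0 + (0 + 0 + 0\{a,b}))) → -b-> q1, -c-> q2
  q3 = 0 → stopped
Bisimilarity quotient blocks:
  B0 = {p0, p1}
  B1 = {p2, q1}
  B2 = {p3, q3}
  B3 = {q0, q2}
p0 ∈ B0, q0 ∈ B3 → different blocks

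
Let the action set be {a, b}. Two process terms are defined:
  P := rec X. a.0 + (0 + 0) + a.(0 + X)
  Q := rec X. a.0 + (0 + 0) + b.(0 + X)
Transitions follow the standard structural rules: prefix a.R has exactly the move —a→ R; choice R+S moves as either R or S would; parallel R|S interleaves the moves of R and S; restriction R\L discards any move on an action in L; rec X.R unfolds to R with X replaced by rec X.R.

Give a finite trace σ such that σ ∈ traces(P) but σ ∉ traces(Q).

P's transition system — 3 states:
  s0 = rec X. a.0 + (0 + 0) + a.(0 + X) → =a=> s1, =a=> s2
  s1 = 0 → (no moves)
  s2 = 0 + (rec X. a.0 + (0 + 0) + a.(0 + X)) → =a=> s1, =a=> s2
Q's transition system — 3 states:
  t0 = rec X. a.0 + (0 + 0) + b.(0 + X) → =a=> t1, =b=> t2
  t1 = 0 → (no moves)
  t2 = 0 + (rec X. a.0 + (0 + 0) + b.(0 + X)) → =a=> t1, =b=> t2
Run σ = ⟨aa⟩ on P: start {s0}
  after a @ step 1: {s1, s2}
  after a @ step 2: {s1, s2}
  — P admits the full trace.
Run σ = ⟨aa⟩ on Q: start {t0}
  after a @ step 1: {t1}
  after a @ step 2: ∅ (Q stuck)

aa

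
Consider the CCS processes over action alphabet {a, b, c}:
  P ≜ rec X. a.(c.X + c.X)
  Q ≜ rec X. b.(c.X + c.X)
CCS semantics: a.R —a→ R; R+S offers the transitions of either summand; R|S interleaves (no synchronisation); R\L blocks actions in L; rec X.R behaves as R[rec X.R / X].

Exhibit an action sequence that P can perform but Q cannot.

a

Reachable graph of P (2 states):
  u0 = rec X. a.(c.X + c.X) has moves —a→ u1
  u1 = c.(rec X. a.(c.X + c.X)) + c.(rec X. a.(c.X + c.X)) has moves —c→ u0
Reachable graph of Q (2 states):
  v0 = rec X. b.(c.X + c.X) has moves —b→ v1
  v1 = c.(rec X. b.(c.X + c.X)) + c.(rec X. b.(c.X + c.X)) has moves —c→ v0
Run σ = ⟨a⟩ on P: start {u0}
  [1] a ⇒ {u1}
  P completes σ.
Run σ = ⟨a⟩ on Q: start {v0}
  [1] a ⇒ no successor for Q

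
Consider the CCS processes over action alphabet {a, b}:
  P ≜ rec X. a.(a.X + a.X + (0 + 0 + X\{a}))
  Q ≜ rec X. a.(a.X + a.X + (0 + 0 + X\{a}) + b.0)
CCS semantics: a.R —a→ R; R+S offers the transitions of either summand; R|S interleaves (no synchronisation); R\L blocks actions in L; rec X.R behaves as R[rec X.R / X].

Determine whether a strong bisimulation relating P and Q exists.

NO

P's transition system — 2 states:
  m0 = rec X. a.(a.X + a.X + (0 + 0 + X\{a})) :: --a--▸ m1
  m1 = a.(rec X. a.(a.X + a.X + (0 + 0 + X\{a}))) + a.(rec X. a.(a.X + a.X + (0 + 0 + X\{a}))) + (0 + 0 + (rec X. a.(a.X + a.X + (0 + 0 + X\{a})))\{a}) :: --a--▸ m0
Q's transition system — 3 states:
  n0 = rec X. a.(a.X + a.X + (0 + 0 + X\{a}) + b.0) :: --a--▸ n1
  n1 = a.(rec X. a.(a.X + a.X + (0 + 0 + X\{a}) + b.0)) + a.(rec X. a.(a.X + a.X + (0 + 0 + X\{a}) + b.0)) + (0 + 0 + (rec X. a.(a.X + a.X + (0 + 0 + X\{a}) + b.0))\{a}) + b.0 :: --a--▸ n0, --b--▸ n2
  n2 = 0 :: deadlocked
Partition-refinement fixed point:
  B0 = {m0, m1}
  B1 = {n0}
  B2 = {n1}
  B3 = {n2}
m0 ∈ B0, n0 ∈ B1 → different blocks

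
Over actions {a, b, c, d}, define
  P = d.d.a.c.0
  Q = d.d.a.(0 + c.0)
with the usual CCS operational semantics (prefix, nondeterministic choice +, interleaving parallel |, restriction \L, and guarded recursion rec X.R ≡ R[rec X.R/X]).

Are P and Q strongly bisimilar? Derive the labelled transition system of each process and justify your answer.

P ~ Q

P's transition system — 5 states:
  u0 = d.d.a.c.0 ⊢ —d→ u1
  u1 = d.a.c.0 ⊢ —d→ u2
  u2 = a.c.0 ⊢ —a→ u3
  u3 = c.0 ⊢ —c→ u4
  u4 = 0 ⊢ stopped
Q's transition system — 5 states:
  v0 = d.d.a.(0 + c.0) ⊢ —d→ v1
  v1 = d.a.(0 + c.0) ⊢ —d→ v2
  v2 = a.(0 + c.0) ⊢ —a→ v3
  v3 = 0 + c.0 ⊢ —c→ v4
  v4 = 0 ⊢ stopped
Coarsest stable partition (strong bisimilarity classes):
  B0 = {u0, v0}
  B1 = {u1, v1}
  B2 = {u2, v2}
  B3 = {u3, v3}
  B4 = {u4, v4}
u0 ∈ B0, v0 ∈ B0 → same block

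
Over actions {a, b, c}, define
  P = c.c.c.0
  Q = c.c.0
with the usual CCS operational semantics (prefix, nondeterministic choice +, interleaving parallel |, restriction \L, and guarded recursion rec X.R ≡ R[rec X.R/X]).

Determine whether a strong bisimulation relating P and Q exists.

not bisimilar

P's transition system — 4 states:
  s0 = c.c.c.0 ⊢ -c-> s1
  s1 = c.c.0 ⊢ -c-> s2
  s2 = c.0 ⊢ -c-> s3
  s3 = 0 ⊢ ∅
Q's transition system — 3 states:
  t0 = c.c.0 ⊢ -c-> t1
  t1 = c.0 ⊢ -c-> t2
  t2 = 0 ⊢ ∅
Partition-refinement fixed point:
  B0 = {s0}
  B1 = {s1, t0}
  B2 = {s2, t1}
  B3 = {s3, t2}
s0 ∈ B0, t0 ∈ B1 → different blocks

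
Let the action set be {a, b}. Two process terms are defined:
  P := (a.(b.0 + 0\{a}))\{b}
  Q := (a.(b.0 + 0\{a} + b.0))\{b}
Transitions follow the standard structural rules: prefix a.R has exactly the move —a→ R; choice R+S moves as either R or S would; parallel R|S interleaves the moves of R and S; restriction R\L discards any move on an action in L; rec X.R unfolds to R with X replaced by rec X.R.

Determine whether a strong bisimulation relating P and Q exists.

bisimilar

LTS(P): 2 reachable states
  m0 = (a.(b.0 + 0\{a}))\{b} | -a-> m1
  m1 = (b.0 + 0\{a})\{b} | (no moves)
LTS(Q): 2 reachable states
  n0 = (a.(b.0 + 0\{a} + b.0))\{b} | -a-> n1
  n1 = (b.0 + 0\{a} + b.0)\{b} | (no moves)
Coarsest stable partition (strong bisimilarity classes):
  B0 = {m0, n0}
  B1 = {m1, n1}
m0 ∈ B0, n0 ∈ B0 → same block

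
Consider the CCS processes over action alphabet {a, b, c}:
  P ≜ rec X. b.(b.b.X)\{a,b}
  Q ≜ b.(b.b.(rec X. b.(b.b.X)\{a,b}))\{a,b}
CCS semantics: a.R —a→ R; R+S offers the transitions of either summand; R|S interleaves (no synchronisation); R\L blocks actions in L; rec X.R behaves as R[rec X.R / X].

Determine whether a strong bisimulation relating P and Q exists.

LTS(P): 2 reachable states
  m0 = rec X. b.(b.b.X)\{a,b} ⊢ =b=> m1
  m1 = (b.b.(rec X. b.(b.b.X)\{a,b}))\{a,b} ⊢ deadlocked
LTS(Q): 2 reachable states
  n0 = b.(b.b.(rec X. b.(b.b.X)\{a,b}))\{a,b} ⊢ =b=> n1
  n1 = (b.b.(rec X. b.(b.b.X)\{a,b}))\{a,b} ⊢ deadlocked
Partition-refinement fixed point:
  B0 = {m0, n0}
  B1 = {m1, n1}
m0 ∈ B0, n0 ∈ B0 → same block

bisimilar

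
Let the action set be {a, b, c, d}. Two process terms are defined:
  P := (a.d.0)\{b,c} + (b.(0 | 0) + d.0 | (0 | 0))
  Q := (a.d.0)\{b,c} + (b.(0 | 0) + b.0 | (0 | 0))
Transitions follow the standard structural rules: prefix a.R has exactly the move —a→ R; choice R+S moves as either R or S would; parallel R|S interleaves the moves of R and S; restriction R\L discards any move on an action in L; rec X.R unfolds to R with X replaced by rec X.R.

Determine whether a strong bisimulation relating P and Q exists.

LTS(P): 5 reachable states
  s0 = (a.d.0)\{b,c} + (b.(0 | 0) + d.0 | (0 | 0)) → =a=> s1, =b=> s2, =d=> s3
  s1 = (d.0)\{b,c} → =d=> s4
  s2 = 0 | 0 → ·
  s3 = 0 | (0 | 0) → ·
  s4 = 0\{b,c} → ·
LTS(Q): 5 reachable states
  t0 = (a.d.0)\{b,c} + (b.(0 | 0) + b.0 | (0 | 0)) → =a=> t1, =b=> t2, =b=> t3
  t1 = (d.0)\{b,c} → =d=> t4
  t2 = 0 | (0 | 0) → ·
  t3 = 0 | 0 → ·
  t4 = 0\{b,c} → ·
Bisimilarity quotient blocks:
  B0 = {s0}
  B1 = {s2, s3, s4, t2, t3, t4}
  B2 = {s1, t1}
  B3 = {t0}
s0 ∈ B0, t0 ∈ B3 → different blocks

not bisimilar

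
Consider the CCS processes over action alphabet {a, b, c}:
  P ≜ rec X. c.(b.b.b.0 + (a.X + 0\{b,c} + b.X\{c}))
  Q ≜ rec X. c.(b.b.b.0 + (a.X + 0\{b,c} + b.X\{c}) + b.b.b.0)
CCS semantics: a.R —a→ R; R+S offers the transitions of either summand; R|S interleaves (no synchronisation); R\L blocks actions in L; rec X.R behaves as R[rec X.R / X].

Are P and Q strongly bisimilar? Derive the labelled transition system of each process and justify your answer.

YES

P's transition system — 6 states:
  p0 = rec X. c.(b.b.b.0 + (a.X + 0\{b,c} + b.X\{c})) → =c=> p1
  p1 = b.b.b.0 + (a.(rec X. c.(b.b.b.0 + (a.X + 0\{b,c} + b.X\{c}))) + 0\{b,c} + b.(rec X. c.(b.b.b.0 + (a.X + 0\{b,c} + b.X\{c})))\{c}) → =a=> p0, =b=> p2, =b=> p3
  p2 = (rec X. c.(b.b.b.0 + (a.X + 0\{b,c} + b.X\{c})))\{c} → deadlocked
  p3 = b.b.0 → =b=> p4
  p4 = b.0 → =b=> p5
  p5 = 0 → deadlocked
Q's transition system — 6 states:
  q0 = rec X. c.(b.b.b.0 + (a.X + 0\{b,c} + b.X\{c}) + b.b.b.0) → =c=> q1
  q1 = b.b.b.0 + (a.(rec X. c.(b.b.b.0 + (a.X + 0\{b,c} + b.X\{c}) + b.b.b.0)) + 0\{b,c} + b.(rec X. c.(b.b.b.0 + (a.X + 0\{b,c} + b.X\{c}) + b.b.b.0))\{c}) + b.b.b.0 → =a=> q0, =b=> q2, =b=> q3
  q2 = (rec X. c.(b.b.b.0 + (a.X + 0\{b,c} + b.X\{c}) + b.b.b.0))\{c} → deadlocked
  q3 = b.b.0 → =b=> q4
  q4 = b.0 → =b=> q5
  q5 = 0 → deadlocked
Partition-refinement fixed point:
  B0 = {p0, q0}
  B1 = {p1, q1}
  B2 = {p3, q3}
  B3 = {p4, q4}
  B4 = {p2, p5, q2, q5}
p0 ∈ B0, q0 ∈ B0 → same block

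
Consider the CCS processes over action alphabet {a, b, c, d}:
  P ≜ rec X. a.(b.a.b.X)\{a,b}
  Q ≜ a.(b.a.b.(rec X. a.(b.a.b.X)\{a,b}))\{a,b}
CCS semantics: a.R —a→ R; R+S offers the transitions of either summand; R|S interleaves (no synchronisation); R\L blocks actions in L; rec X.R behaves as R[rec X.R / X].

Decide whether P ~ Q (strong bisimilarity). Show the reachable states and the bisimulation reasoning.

Reachable graph of P (2 states):
  p0 = rec X. a.(b.a.b.X)\{a,b} → —a→ p1
  p1 = (b.a.b.(rec X. a.(b.a.b.X)\{a,b}))\{a,b} → (no moves)
Reachable graph of Q (2 states):
  q0 = a.(b.a.b.(rec X. a.(b.a.b.X)\{a,b}))\{a,b} → —a→ q1
  q1 = (b.a.b.(rec X. a.(b.a.b.X)\{a,b}))\{a,b} → (no moves)
Bisimilarity quotient blocks:
  B0 = {p0, q0}
  B1 = {p1, q1}
p0 ∈ B0, q0 ∈ B0 → same block

YES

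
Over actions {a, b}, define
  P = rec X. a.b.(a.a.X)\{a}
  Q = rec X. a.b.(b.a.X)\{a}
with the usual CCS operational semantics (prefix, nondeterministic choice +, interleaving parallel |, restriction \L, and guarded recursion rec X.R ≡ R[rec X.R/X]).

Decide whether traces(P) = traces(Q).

traces(P) ≠ traces(Q) — witness ⟨abb⟩

Reachable graph of P (3 states):
  p0 = rec X. a.b.(a.a.X)\{a} ⊢ -a-> p1
  p1 = b.(a.a.(rec X. a.b.(a.a.X)\{a}))\{a} ⊢ -b-> p2
  p2 = (a.a.(rec X. a.b.(a.a.X)\{a}))\{a} ⊢ stopped
Reachable graph of Q (4 states):
  q0 = rec X. a.b.(b.a.X)\{a} ⊢ -a-> q1
  q1 = b.(b.a.(rec X. a.b.(b.a.X)\{a}))\{a} ⊢ -b-> q2
  q2 = (b.a.(rec X. a.b.(b.a.X)\{a}))\{a} ⊢ -b-> q3
  q3 = (a.(rec X. a.b.(b.a.X)\{a}))\{a} ⊢ stopped
Trace ⟨abb⟩ through Q, begin at {q0}:
  after a @ step 1: {q1}
  after b @ step 2: {q2}
  after b @ step 3: {q3}
  Q completes σ.
Trace ⟨abb⟩ through P, begin at {p0}:
  after a @ step 1: {p1}
  after b @ step 2: {p2}
  after b @ step 3: ∅ (P stuck)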